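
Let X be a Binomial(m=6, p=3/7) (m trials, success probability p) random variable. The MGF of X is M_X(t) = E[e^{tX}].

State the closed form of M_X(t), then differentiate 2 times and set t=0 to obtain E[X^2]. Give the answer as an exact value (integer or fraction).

M_X(t) = (3*e^(t)/7 + 4/7)^6
M′(t) = 4374*e^(6*t)/117649 + 29160*e^(5*t)/117649 + 77760*e^(4*t)/117649 + 103680*e^(3*t)/117649 + 69120*e^(2*t)/117649 + 18432*e^(t)/117649
M′′(t) = 26244*e^(6*t)/117649 + 145800*e^(5*t)/117649 + 311040*e^(4*t)/117649 + 311040*e^(3*t)/117649 + 138240*e^(2*t)/117649 + 18432*e^(t)/117649

E[X^2] = M′′(0) = 396/49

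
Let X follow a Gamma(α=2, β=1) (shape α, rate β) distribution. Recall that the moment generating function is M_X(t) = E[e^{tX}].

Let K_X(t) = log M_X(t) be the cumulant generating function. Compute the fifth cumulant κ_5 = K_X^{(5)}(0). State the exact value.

κ_5 = d^5K/dt^5 |_{t=0} = 48

M_X(t) = (1 - t)^(-2)
K_X(t) = log M_X(t) = -2*log(1 - t)
dK/dt = -2/(t - 1)
d^2K/dt^2 = 2/(t^2 - 2*t + 1)
d^3K/dt^3 = -4/(t^3 - 3*t^2 + 3*t - 1)
d^4K/dt^4 = 12/(t^4 - 4*t^3 + 6*t^2 - 4*t + 1)
d^5K/dt^5 = -48/(t^5 - 5*t^4 + 10*t^3 - 10*t^2 + 5*t - 1)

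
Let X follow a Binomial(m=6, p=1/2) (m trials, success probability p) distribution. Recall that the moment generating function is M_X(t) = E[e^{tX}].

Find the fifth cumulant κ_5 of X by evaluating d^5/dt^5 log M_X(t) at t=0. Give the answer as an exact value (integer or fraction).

M_X(t) = (e^(t)/2 + 1/2)^6
K_X(t) = log M_X(t) = 6*log(e^(t)/2 + 1/2)
K^(5)(t) = (-6*e^(4*t) + 66*e^(3*t) - 66*e^(2*t) + 6*e^(t))/(e^(5*t) + 5*e^(4*t) + 10*e^(3*t) + 10*e^(2*t) + 5*e^(t) + 1)

κ_5 = K^(5)(0) = 0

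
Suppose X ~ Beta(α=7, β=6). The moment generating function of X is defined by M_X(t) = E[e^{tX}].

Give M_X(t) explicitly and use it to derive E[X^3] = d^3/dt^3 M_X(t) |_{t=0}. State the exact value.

E[X^3] = M^(3)(0) = 12/65

M_X(t) = ₁F₁(7; 13; t)
M^(3)(t) = 12*₁F₁(10; 16; t)/65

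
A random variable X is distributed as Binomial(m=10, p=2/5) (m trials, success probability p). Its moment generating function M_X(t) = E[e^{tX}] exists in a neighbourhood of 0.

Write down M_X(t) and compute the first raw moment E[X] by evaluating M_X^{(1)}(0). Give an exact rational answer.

M_X(t) = (2*e^(t)/5 + 3/5)^10

E[X] = dM/dt |_{t=0} = 4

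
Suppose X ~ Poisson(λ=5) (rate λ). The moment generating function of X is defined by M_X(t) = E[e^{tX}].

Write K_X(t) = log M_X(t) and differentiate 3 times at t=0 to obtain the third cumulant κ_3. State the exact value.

M_X(t) = e^(5*e^(t) - 5)
K_X(t) = log M_X(t) = 5*e^(t) - 5
D^3[K](t) = 5*e^(t)

κ_3 = D^3[K](0) = 5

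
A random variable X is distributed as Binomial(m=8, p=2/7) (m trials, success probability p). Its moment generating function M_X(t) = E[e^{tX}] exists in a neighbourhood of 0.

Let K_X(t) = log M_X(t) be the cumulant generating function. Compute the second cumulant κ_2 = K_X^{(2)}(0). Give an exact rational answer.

κ_2 = D^2[K](0) = 80/49

M_X(t) = (2*e^(t)/7 + 5/7)^8
K_X(t) = log M_X(t) = 8*log(2*e^(t)/7 + 5/7)
D^2[K](t) = 80*e^(t)/(4*e^(2*t) + 20*e^(t) + 25)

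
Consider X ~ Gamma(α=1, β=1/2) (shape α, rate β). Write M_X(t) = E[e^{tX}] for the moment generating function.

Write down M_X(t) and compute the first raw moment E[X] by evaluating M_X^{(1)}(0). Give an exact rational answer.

M_X(t) = 1/(2*(1/2 - t))
M′(t) = 2/(4*t^2 - 4*t + 1)

E[X] = M′(0) = 2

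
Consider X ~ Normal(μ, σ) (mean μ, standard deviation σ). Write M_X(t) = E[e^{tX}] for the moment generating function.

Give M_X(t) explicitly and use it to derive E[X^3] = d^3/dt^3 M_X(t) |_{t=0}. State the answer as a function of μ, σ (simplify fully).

E[X^3] = d^3M/dt^3 |_{t=0} = μ*(μ^2 + 3*σ^2)

M_X(t) = e^(μ*t + σ^2*t^2/2)
dM/dt = μ*e^(μ*t)*e^(σ^2*t^2/2) + σ^2*t*e^(μ*t)*e^(σ^2*t^2/2)
d^2M/dt^2 = μ^2*e^(μ*t)*e^(σ^2*t^2/2) + 2*μ*σ^2*t*e^(μ*t)*e^(σ^2*t^2/2) + σ^4*t^2*e^(μ*t)*e^(σ^2*t^2/2) + σ^2*e^(μ*t)*e^(σ^2*t^2/2)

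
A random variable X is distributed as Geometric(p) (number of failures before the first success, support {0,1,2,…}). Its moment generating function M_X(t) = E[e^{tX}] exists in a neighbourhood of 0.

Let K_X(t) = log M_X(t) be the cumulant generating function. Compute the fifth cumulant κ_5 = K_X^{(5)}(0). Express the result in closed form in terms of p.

M_X(t) = p/(-(1 - p)*e^(t) + 1)
K_X(t) = log M_X(t) = log(p) - log(-(1 - p)*e^(t) + 1)

κ_5 = D^5[K](0) = (p^4 - 15*p^3 + 50*p^2 - 60*p + 24)/p^5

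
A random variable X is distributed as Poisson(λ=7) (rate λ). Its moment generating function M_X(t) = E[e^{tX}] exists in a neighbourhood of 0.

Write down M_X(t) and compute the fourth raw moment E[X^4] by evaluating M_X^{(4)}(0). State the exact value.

E[X^4] = M′′′′(0) = 4809

M_X(t) = e^(7*e^(t) - 7)
M′(t) = 7*e^(-7)*e^(t)*e^(7*e^(t))
M′′(t) = (49*e^(2*t)*e^(7*e^(t)) + 7*e^(t)*e^(7*e^(t)))*e^(-7)
M′′′(t) = (343*e^(3*t)*e^(7*e^(t)) + 147*e^(2*t)*e^(7*e^(t)) + 7*e^(t)*e^(7*e^(t)))*e^(-7)
M′′′′(t) = (2401*e^(4*t)*e^(7*e^(t)) + 2058*e^(3*t)*e^(7*e^(t)) + 343*e^(2*t)*e^(7*e^(t)) + 7*e^(t)*e^(7*e^(t)))*e^(-7)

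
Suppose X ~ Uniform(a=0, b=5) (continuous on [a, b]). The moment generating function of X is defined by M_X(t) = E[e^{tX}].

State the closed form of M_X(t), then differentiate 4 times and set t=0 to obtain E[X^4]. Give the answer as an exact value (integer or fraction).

E[X^4] = M^(4)(0) = 125

M_X(t) = (e^(5*t) - 1)/(5*t)
M^(4)(t) = (625*t^4*e^(5*t) - 500*t^3*e^(5*t) + 300*t^2*e^(5*t) - 120*t*e^(5*t) + 24*e^(5*t) - 24)/(5*t^5)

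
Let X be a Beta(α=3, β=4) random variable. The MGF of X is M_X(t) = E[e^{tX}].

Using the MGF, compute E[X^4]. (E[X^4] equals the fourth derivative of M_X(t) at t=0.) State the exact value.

M_X(t) = ₁F₁(3; 7; t)
M′(t) = 3*₁F₁(4; 8; t)/7
M′′(t) = 3*₁F₁(5; 9; t)/14
M′′′(t) = 5*₁F₁(6; 10; t)/42
M′′′′(t) = ₁F₁(7; 11; t)/14

E[X^4] = M′′′′(0) = 1/14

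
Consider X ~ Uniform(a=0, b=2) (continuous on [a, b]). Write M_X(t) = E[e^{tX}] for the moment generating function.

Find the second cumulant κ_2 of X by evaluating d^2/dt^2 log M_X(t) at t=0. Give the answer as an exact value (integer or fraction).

κ_2 = D^2[K](0) = 1/3

M_X(t) = (e^(2*t) - 1)/(2*t)
K_X(t) = log M_X(t) = -log(t) + log(e^(2*t) - 1) - log(2)
D^2[K](t) = (-4*t^2*e^(2*t) + e^(4*t) - 2*e^(2*t) + 1)/(t^2*e^(4*t) - 2*t^2*e^(2*t) + t^2)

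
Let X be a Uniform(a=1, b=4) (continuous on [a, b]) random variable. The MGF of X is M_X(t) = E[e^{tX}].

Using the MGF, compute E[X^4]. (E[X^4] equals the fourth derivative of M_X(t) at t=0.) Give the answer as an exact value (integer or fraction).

M_X(t) = (e^(4*t) - e^(t))/(3*t)
M^(4)(t) = (256*t^4*e^(4*t) - t^4*e^(t) - 256*t^3*e^(4*t) + 4*t^3*e^(t) + 192*t^2*e^(4*t) - 12*t^2*e^(t) - 96*t*e^(4*t) + 24*t*e^(t) + 24*e^(4*t) - 24*e^(t))/(3*t^5)

E[X^4] = M^(4)(0) = 341/5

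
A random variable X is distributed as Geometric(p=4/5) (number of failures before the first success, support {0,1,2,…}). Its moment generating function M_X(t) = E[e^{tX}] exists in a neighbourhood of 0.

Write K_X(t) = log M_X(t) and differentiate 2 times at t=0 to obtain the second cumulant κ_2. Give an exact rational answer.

κ_2 = K′′(0) = 5/16

M_X(t) = 4/(5*(1 - e^(t)/5))
K_X(t) = log M_X(t) = -log(1 - e^(t)/5) - log(5) + 2*log(2)
K′(t) = -e^(t)/(e^(t) - 5)
K′′(t) = 5*e^(t)/(e^(2*t) - 10*e^(t) + 25)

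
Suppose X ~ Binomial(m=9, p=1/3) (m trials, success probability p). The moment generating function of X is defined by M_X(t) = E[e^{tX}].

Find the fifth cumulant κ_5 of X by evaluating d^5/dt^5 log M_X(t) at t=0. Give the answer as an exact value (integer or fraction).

M_X(t) = (e^(t)/3 + 2/3)^9
K_X(t) = log M_X(t) = 9*log(e^(t)/3 + 2/3)
K^(5)(t) = (-18*e^(4*t) + 396*e^(3*t) - 792*e^(2*t) + 144*e^(t))/(e^(5*t) + 10*e^(4*t) + 40*e^(3*t) + 80*e^(2*t) + 80*e^(t) + 32)

κ_5 = K^(5)(0) = -10/9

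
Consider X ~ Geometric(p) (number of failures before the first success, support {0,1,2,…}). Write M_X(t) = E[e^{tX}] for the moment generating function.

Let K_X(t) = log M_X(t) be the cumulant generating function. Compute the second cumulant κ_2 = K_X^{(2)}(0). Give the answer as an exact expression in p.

M_X(t) = p/(-(1 - p)*e^(t) + 1)
K_X(t) = log M_X(t) = log(p) - log(-(1 - p)*e^(t) + 1)
K′(t) = (-p*e^(t) + e^(t))/(p*e^(t) - e^(t) + 1)
K′′(t) = (-p*e^(t) + e^(t))/(p^2*e^(2*t) - 2*p*e^(2*t) + 2*p*e^(t) + e^(2*t) - 2*e^(t) + 1)

κ_2 = K′′(0) = (1 - p)/p^2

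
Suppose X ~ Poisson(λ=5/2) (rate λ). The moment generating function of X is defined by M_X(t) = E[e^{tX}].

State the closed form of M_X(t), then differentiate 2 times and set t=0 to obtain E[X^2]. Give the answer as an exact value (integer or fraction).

E[X^2] = M′′(0) = 35/4

M_X(t) = e^(5*e^(t)/2 - 5/2)
M′(t) = 5*e^(-5/2)*e^(t)*e^(5*e^(t)/2)/2
M′′(t) = (25*e^(2*t)*e^(5*e^(t)/2) + 10*e^(t)*e^(5*e^(t)/2))*e^(-5/2)/4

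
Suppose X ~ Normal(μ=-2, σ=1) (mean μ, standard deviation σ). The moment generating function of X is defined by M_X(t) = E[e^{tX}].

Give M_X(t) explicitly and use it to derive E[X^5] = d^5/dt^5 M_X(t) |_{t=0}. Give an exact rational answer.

M_X(t) = e^(t^2/2 - 2*t)
D^5[M](t) = (t^5*e^(t^2/2) - 10*t^4*e^(t^2/2) + 50*t^3*e^(t^2/2) - 140*t^2*e^(t^2/2) + 215*t*e^(t^2/2) - 142*e^(t^2/2))*e^(-2*t)

E[X^5] = D^5[M](0) = -142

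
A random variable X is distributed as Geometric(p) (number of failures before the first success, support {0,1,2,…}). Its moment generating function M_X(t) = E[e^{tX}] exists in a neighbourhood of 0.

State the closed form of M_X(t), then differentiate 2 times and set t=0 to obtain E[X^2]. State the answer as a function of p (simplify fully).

M_X(t) = p/(-(1 - p)*e^(t) + 1)

E[X^2] = D^2[M](0) = 1 - 3/p + 2/p^2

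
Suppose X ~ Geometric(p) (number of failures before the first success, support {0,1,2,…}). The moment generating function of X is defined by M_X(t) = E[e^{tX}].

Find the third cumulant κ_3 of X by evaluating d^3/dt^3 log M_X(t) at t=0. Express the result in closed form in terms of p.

κ_3 = K′′′(0) = (p^2 - 3*p + 2)/p^3

M_X(t) = p/(-(1 - p)*e^(t) + 1)
K_X(t) = log M_X(t) = log(p) - log(-(1 - p)*e^(t) + 1)
K′(t) = (-p*e^(t) + e^(t))/(p*e^(t) - e^(t) + 1)
K′′(t) = (-p*e^(t) + e^(t))/(p^2*e^(2*t) - 2*p*e^(2*t) + 2*p*e^(t) + e^(2*t) - 2*e^(t) + 1)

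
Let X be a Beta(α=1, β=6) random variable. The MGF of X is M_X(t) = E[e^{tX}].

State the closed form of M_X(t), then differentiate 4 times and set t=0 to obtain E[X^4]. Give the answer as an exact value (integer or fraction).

E[X^4] = d^4M/dt^4 |_{t=0} = 1/210

M_X(t) = ₁F₁(1; 7; t)
dM/dt = ₁F₁(2; 8; t)/7
d^2M/dt^2 = ₁F₁(3; 9; t)/28
d^3M/dt^3 = ₁F₁(4; 10; t)/84
d^4M/dt^4 = ₁F₁(5; 11; t)/210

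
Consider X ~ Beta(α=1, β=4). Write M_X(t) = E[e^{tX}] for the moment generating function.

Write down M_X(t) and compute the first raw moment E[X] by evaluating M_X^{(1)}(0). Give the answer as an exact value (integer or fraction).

M_X(t) = ₁F₁(1; 5; t)
M′(t) = ₁F₁(2; 6; t)/5

E[X] = M′(0) = 1/5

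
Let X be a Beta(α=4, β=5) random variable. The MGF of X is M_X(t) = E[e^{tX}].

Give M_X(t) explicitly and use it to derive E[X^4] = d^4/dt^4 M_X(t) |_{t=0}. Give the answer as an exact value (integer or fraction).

E[X^4] = d^4M/dt^4 |_{t=0} = 7/99

M_X(t) = ₁F₁(4; 9; t)
dM/dt = 4*₁F₁(5; 10; t)/9
d^2M/dt^2 = 2*₁F₁(6; 11; t)/9
d^3M/dt^3 = 4*₁F₁(7; 12; t)/33
d^4M/dt^4 = 7*₁F₁(8; 13; t)/99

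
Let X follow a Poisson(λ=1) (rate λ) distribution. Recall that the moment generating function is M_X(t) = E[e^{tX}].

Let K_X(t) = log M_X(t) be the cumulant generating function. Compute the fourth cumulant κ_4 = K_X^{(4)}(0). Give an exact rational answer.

κ_4 = d^4K/dt^4 |_{t=0} = 1

M_X(t) = e^(e^(t) - 1)
K_X(t) = log M_X(t) = e^(t) - 1
dK/dt = e^(t)
d^2K/dt^2 = e^(t)
d^3K/dt^3 = e^(t)
d^4K/dt^4 = e^(t)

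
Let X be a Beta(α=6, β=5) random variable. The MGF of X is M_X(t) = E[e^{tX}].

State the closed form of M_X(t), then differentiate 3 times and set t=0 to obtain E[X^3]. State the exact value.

M_X(t) = ₁F₁(6; 11; t)
M^(3)(t) = 28*₁F₁(9; 14; t)/143

E[X^3] = M^(3)(0) = 28/143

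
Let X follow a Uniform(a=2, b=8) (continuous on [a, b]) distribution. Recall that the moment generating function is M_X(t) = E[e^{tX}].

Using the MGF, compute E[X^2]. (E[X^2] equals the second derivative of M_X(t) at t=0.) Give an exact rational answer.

M_X(t) = (e^(8*t) - e^(2*t))/(6*t)
M′(t) = (8*t*e^(8*t) - 2*t*e^(2*t) - e^(8*t) + e^(2*t))/(6*t^2)
M′′(t) = (32*t^2*e^(8*t) - 2*t^2*e^(2*t) - 8*t*e^(8*t) + 2*t*e^(2*t) + e^(8*t) - e^(2*t))/(3*t^3)

E[X^2] = M′′(0) = 28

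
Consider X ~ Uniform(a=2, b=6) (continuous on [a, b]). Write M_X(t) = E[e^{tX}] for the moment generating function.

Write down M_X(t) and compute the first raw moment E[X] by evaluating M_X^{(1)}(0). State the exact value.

M_X(t) = (e^(6*t) - e^(2*t))/(4*t)
dM/dt = (6*t*e^(6*t) - 2*t*e^(2*t) - e^(6*t) + e^(2*t))/(4*t^2)

E[X] = dM/dt |_{t=0} = 4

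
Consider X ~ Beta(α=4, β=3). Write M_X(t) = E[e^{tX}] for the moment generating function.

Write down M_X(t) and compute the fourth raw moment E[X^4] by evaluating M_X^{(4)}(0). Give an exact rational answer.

E[X^4] = M′′′′(0) = 1/6

M_X(t) = ₁F₁(4; 7; t)
M′(t) = 4*₁F₁(5; 8; t)/7
M′′(t) = 5*₁F₁(6; 9; t)/14
M′′′(t) = 5*₁F₁(7; 10; t)/21
M′′′′(t) = ₁F₁(8; 11; t)/6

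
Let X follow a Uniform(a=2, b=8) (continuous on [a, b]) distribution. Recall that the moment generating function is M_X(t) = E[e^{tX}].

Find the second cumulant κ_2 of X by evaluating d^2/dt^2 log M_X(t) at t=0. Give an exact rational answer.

M_X(t) = (e^(8*t) - e^(2*t))/(6*t)
K_X(t) = log M_X(t) = -log(t) + log(e^(8*t) - e^(2*t)) - log(6)
dK/dt = (8*t*e^(6*t) - 2*t - e^(6*t) + 1)/(t*e^(6*t) - t)
d^2K/dt^2 = (-36*t^2*e^(6*t) + e^(12*t) - 2*e^(6*t) + 1)/(t^2*e^(12*t) - 2*t^2*e^(6*t) + t^2)

κ_2 = d^2K/dt^2 |_{t=0} = 3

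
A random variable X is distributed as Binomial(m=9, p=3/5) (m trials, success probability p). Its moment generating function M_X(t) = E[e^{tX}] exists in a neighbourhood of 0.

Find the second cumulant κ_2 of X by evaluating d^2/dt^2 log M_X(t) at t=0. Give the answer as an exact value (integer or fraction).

κ_2 = D^2[K](0) = 54/25

M_X(t) = (3*e^(t)/5 + 2/5)^9
K_X(t) = log M_X(t) = 9*log(3*e^(t)/5 + 2/5)
D^2[K](t) = 54*e^(t)/(9*e^(2*t) + 12*e^(t) + 4)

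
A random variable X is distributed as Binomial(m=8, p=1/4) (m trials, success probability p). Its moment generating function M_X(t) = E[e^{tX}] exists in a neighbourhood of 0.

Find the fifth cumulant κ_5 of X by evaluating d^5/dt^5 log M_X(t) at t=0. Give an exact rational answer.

M_X(t) = (e^(t)/4 + 3/4)^8
K_X(t) = log M_X(t) = 8*log(e^(t)/4 + 3/4)
D^5[K](t) = (-24*e^(4*t) + 792*e^(3*t) - 2376*e^(2*t) + 648*e^(t))/(e^(5*t) + 15*e^(4*t) + 90*e^(3*t) + 270*e^(2*t) + 405*e^(t) + 243)

κ_5 = D^5[K](0) = -15/16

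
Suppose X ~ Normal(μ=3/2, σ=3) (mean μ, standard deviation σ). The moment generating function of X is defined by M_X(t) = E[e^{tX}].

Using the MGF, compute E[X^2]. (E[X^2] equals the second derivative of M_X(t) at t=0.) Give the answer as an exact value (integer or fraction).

E[X^2] = M^(2)(0) = 45/4

M_X(t) = e^(9*t^2/2 + 3*t/2)
M^(2)(t) = 81*t^2*e^(3*t/2)*e^(9*t^2/2) + 27*t*e^(3*t/2)*e^(9*t^2/2) + 45*e^(3*t/2)*e^(9*t^2/2)/4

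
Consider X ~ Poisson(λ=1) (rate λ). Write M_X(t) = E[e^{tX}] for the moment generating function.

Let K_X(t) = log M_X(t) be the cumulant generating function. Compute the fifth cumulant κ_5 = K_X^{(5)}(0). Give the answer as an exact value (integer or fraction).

κ_5 = K^(5)(0) = 1

M_X(t) = e^(e^(t) - 1)
K_X(t) = log M_X(t) = e^(t) - 1
K^(5)(t) = e^(t)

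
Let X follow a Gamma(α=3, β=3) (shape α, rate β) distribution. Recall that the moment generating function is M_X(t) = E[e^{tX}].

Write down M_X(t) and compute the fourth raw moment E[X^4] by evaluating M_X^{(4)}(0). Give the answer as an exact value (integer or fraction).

E[X^4] = d^4M/dt^4 |_{t=0} = 40/9

M_X(t) = 27/(3 - t)^3
dM/dt = 81/(t^4 - 12*t^3 + 54*t^2 - 108*t + 81)
d^2M/dt^2 = -324/(t^5 - 15*t^4 + 90*t^3 - 270*t^2 + 405*t - 243)
d^3M/dt^3 = 1620/(t^6 - 18*t^5 + 135*t^4 - 540*t^3 + 1215*t^2 - 1458*t + 729)
d^4M/dt^4 = -9720/(t^7 - 21*t^6 + 189*t^5 - 945*t^4 + 2835*t^3 - 5103*t^2 + 5103*t - 2187)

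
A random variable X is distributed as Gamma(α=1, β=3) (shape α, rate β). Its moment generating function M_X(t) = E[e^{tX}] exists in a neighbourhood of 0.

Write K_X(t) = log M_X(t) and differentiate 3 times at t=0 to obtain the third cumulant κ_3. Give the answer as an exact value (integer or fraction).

M_X(t) = 3/(3 - t)
K_X(t) = log M_X(t) = -log(3 - t) + log(3)
D^3[K](t) = -2/(t^3 - 9*t^2 + 27*t - 27)

κ_3 = D^3[K](0) = 2/27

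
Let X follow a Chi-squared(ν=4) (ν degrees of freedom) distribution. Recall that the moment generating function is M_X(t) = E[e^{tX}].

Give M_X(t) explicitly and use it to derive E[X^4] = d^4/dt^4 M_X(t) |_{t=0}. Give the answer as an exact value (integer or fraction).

M_X(t) = (1 - 2*t)^(-2)
dM/dt = -4/(8*t^3 - 12*t^2 + 6*t - 1)
d^2M/dt^2 = 24/(16*t^4 - 32*t^3 + 24*t^2 - 8*t + 1)
d^3M/dt^3 = -192/(32*t^5 - 80*t^4 + 80*t^3 - 40*t^2 + 10*t - 1)
d^4M/dt^4 = 1920/(64*t^6 - 192*t^5 + 240*t^4 - 160*t^3 + 60*t^2 - 12*t + 1)

E[X^4] = d^4M/dt^4 |_{t=0} = 1920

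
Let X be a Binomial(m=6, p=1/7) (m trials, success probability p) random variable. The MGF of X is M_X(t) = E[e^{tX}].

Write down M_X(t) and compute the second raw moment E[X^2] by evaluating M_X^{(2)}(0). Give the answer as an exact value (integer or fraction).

M_X(t) = (e^(t)/7 + 6/7)^6
M′(t) = 6*e^(6*t)/117649 + 180*e^(5*t)/117649 + 2160*e^(4*t)/117649 + 12960*e^(3*t)/117649 + 38880*e^(2*t)/117649 + 46656*e^(t)/117649
M′′(t) = 36*e^(6*t)/117649 + 900*e^(5*t)/117649 + 8640*e^(4*t)/117649 + 38880*e^(3*t)/117649 + 77760*e^(2*t)/117649 + 46656*e^(t)/117649

E[X^2] = M′′(0) = 72/49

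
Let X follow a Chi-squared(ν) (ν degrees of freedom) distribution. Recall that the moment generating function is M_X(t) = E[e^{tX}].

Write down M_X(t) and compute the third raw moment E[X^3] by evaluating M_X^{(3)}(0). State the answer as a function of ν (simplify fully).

M_X(t) = (1 - 2*t)^(-ν/2)
dM/dt = -ν/(2*t*(1 - 2*t)^(ν/2) - (1 - 2*t)^(ν/2))
d^2M/dt^2 = (ν^2 + 2*ν)/(4*t^2*(1 - 2*t)^(ν/2) - 4*t*(1 - 2*t)^(ν/2) + (1 - 2*t)^(ν/2))
d^3M/dt^3 = (-ν^3 - 6*ν^2 - 8*ν)/(8*t^3*(1 - 2*t)^(ν/2) - 12*t^2*(1 - 2*t)^(ν/2) + 6*t*(1 - 2*t)^(ν/2) - (1 - 2*t)^(ν/2))

E[X^3] = d^3M/dt^3 |_{t=0} = ν*(ν^2 + 6*ν + 8)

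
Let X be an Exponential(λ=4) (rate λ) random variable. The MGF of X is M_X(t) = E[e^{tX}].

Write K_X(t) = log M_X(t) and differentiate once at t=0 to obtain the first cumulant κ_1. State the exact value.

κ_1 = dK/dt |_{t=0} = 1/4

M_X(t) = 4/(4 - t)
K_X(t) = log M_X(t) = -log(4 - t) + 2*log(2)
dK/dt = -1/(t - 4)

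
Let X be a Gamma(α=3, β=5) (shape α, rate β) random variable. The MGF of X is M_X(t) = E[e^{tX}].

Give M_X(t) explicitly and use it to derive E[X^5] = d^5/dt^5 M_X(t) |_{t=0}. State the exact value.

M_X(t) = 125/(5 - t)^3
dM/dt = 375/(t^4 - 20*t^3 + 150*t^2 - 500*t + 625)
d^2M/dt^2 = -1500/(t^5 - 25*t^4 + 250*t^3 - 1250*t^2 + 3125*t - 3125)
d^3M/dt^3 = 7500/(t^6 - 30*t^5 + 375*t^4 - 2500*t^3 + 9375*t^2 - 18750*t + 15625)
d^4M/dt^4 = -45000/(t^7 - 35*t^6 + 525*t^5 - 4375*t^4 + 21875*t^3 - 65625*t^2 + 109375*t - 78125)
d^5M/dt^5 = 315000/(t^8 - 40*t^7 + 700*t^6 - 7000*t^5 + 43750*t^4 - 175000*t^3 + 437500*t^2 - 625000*t + 390625)

E[X^5] = d^5M/dt^5 |_{t=0} = 504/625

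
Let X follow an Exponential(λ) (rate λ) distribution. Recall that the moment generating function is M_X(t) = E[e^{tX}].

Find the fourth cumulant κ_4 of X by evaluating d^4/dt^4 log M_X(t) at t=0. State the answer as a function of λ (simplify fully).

M_X(t) = λ/(λ - t)
K_X(t) = log M_X(t) = log(λ) - log(λ - t)
dK/dt = -1/(-λ + t)
d^2K/dt^2 = 1/(λ^2 - 2*λ*t + t^2)
d^3K/dt^3 = -2/(-λ^3 + 3*λ^2*t - 3*λ*t^2 + t^3)
d^4K/dt^4 = 6/(λ^4 - 4*λ^3*t + 6*λ^2*t^2 - 4*λ*t^3 + t^4)

κ_4 = d^4K/dt^4 |_{t=0} = 6/λ^4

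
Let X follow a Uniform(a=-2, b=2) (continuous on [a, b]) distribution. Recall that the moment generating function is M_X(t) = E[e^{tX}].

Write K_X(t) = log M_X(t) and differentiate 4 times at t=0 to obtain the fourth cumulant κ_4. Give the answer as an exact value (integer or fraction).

κ_4 = K^(4)(0) = -32/15

M_X(t) = (e^(2*t) - e^(-2*t))/(4*t)
K_X(t) = log M_X(t) = -log(t) + log(e^(2*t) - e^(-2*t)) - 2*log(2)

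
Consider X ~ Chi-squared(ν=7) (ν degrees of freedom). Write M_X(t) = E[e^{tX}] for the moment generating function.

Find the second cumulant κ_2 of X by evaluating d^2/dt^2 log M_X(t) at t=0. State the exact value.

M_X(t) = (1 - 2*t)^(-7/2)
K_X(t) = log M_X(t) = -7*log(1 - 2*t)/2
D^2[K](t) = 14/(4*t^2 - 4*t + 1)

κ_2 = D^2[K](0) = 14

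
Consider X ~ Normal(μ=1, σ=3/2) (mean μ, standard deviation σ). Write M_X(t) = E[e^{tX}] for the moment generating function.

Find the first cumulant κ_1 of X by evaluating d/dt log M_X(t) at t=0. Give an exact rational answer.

M_X(t) = e^(9*t^2/8 + t)
K_X(t) = log M_X(t) = 9*t^2/8 + t
D[K](t) = 9*t/4 + 1

κ_1 = D[K](0) = 1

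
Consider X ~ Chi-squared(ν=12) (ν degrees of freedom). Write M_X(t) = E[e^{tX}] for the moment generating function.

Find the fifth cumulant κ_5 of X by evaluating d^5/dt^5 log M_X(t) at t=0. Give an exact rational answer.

M_X(t) = (1 - 2*t)^(-6)
K_X(t) = log M_X(t) = -6*log(1 - 2*t)
K′(t) = -12/(2*t - 1)
K′′(t) = 24/(4*t^2 - 4*t + 1)
K′′′(t) = -96/(8*t^3 - 12*t^2 + 6*t - 1)
K′′′′(t) = 576/(16*t^4 - 32*t^3 + 24*t^2 - 8*t + 1)
K′′′′′(t) = -4608/(32*t^5 - 80*t^4 + 80*t^3 - 40*t^2 + 10*t - 1)

κ_5 = K′′′′′(0) = 4608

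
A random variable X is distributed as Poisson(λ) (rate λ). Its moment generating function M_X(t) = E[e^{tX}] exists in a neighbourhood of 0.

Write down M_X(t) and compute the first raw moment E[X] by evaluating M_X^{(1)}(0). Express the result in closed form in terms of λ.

M_X(t) = e^(λ*(e^(t) - 1))
D[M](t) = λ*e^(-λ)*e^(t)*e^(λ*e^(t))

E[X] = D[M](0) = λ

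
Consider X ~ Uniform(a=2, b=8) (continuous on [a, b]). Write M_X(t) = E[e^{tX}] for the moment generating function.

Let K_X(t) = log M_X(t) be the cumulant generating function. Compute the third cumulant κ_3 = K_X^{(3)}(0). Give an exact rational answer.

κ_3 = K′′′(0) = 0

M_X(t) = (e^(8*t) - e^(2*t))/(6*t)
K_X(t) = log M_X(t) = -log(t) + log(e^(8*t) - e^(2*t)) - log(6)
K′(t) = (8*t*e^(6*t) - 2*t - e^(6*t) + 1)/(t*e^(6*t) - t)
K′′(t) = (-36*t^2*e^(6*t) + e^(12*t) - 2*e^(6*t) + 1)/(t^2*e^(12*t) - 2*t^2*e^(6*t) + t^2)
K′′′(t) = (216*t^3*e^(12*t) + 216*t^3*e^(6*t) - 2*e^(18*t) + 6*e^(12*t) - 6*e^(6*t) + 2)/(t^3*e^(18*t) - 3*t^3*e^(12*t) + 3*t^3*e^(6*t) - t^3)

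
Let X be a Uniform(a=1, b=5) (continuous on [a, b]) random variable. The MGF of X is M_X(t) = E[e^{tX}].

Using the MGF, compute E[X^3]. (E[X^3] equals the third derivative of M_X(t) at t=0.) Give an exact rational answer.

E[X^3] = D^3[M](0) = 39

M_X(t) = (e^(5*t) - e^(t))/(4*t)
D^3[M](t) = (125*t^3*e^(5*t) - t^3*e^(t) - 75*t^2*e^(5*t) + 3*t^2*e^(t) + 30*t*e^(5*t) - 6*t*e^(t) - 6*e^(5*t) + 6*e^(t))/(4*t^4)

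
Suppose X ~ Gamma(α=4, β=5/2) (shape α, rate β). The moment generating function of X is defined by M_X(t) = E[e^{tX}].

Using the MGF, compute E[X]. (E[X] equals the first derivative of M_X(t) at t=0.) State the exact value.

E[X] = D[M](0) = 8/5

M_X(t) = 625/(16*(5/2 - t)^4)
D[M](t) = -5000/(32*t^5 - 400*t^4 + 2000*t^3 - 5000*t^2 + 6250*t - 3125)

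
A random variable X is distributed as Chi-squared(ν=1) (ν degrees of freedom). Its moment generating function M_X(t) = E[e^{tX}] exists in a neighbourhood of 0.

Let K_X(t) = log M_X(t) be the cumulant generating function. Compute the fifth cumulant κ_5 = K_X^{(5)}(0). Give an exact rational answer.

κ_5 = K′′′′′(0) = 384

M_X(t) = 1/√(1 - 2*t)
K_X(t) = log M_X(t) = -log(1 - 2*t)/2
K′(t) = -1/(2*t - 1)
K′′(t) = 2/(4*t^2 - 4*t + 1)
K′′′(t) = -8/(8*t^3 - 12*t^2 + 6*t - 1)
K′′′′(t) = 48/(16*t^4 - 32*t^3 + 24*t^2 - 8*t + 1)
K′′′′′(t) = -384/(32*t^5 - 80*t^4 + 80*t^3 - 40*t^2 + 10*t - 1)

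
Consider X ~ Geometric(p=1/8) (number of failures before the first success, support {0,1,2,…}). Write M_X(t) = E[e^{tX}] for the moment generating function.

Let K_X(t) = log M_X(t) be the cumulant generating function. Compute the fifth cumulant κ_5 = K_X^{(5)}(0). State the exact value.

κ_5 = d^5K/dt^5 |_{t=0} = 565320

M_X(t) = 1/(8*(1 - 7*e^(t)/8))
K_X(t) = log M_X(t) = -log(1 - 7*e^(t)/8) - 3*log(2)
dK/dt = -7*e^(t)/(7*e^(t) - 8)
d^2K/dt^2 = 56*e^(t)/(49*e^(2*t) - 112*e^(t) + 64)
d^3K/dt^3 = (-392*e^(2*t) - 448*e^(t))/(343*e^(3*t) - 1176*e^(2*t) + 1344*e^(t) - 512)
d^4K/dt^4 = (2744*e^(3*t) + 12544*e^(2*t) + 3584*e^(t))/(2401*e^(4*t) - 10976*e^(3*t) + 18816*e^(2*t) - 14336*e^(t) + 4096)
d^5K/dt^5 = (-19208*e^(4*t) - 241472*e^(3*t) - 275968*e^(2*t) - 28672*e^(t))/(16807*e^(5*t) - 96040*e^(4*t) + 219520*e^(3*t) - 250880*e^(2*t) + 143360*e^(t) - 32768)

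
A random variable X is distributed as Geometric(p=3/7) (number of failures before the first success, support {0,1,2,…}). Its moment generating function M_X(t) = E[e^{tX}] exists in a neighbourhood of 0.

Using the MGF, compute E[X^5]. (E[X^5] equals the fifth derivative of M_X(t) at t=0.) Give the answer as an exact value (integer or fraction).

M_X(t) = 3/(7*(1 - 4*e^(t)/7))

E[X^5] = M^(5)(0) = 135628/81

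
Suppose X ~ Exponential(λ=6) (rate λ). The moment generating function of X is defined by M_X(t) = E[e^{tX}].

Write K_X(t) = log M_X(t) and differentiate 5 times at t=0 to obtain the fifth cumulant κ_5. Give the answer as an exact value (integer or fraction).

M_X(t) = 6/(6 - t)
K_X(t) = log M_X(t) = -log(6 - t) + log(6)
dK/dt = -1/(t - 6)
d^2K/dt^2 = 1/(t^2 - 12*t + 36)
d^3K/dt^3 = -2/(t^3 - 18*t^2 + 108*t - 216)
d^4K/dt^4 = 6/(t^4 - 24*t^3 + 216*t^2 - 864*t + 1296)
d^5K/dt^5 = -24/(t^5 - 30*t^4 + 360*t^3 - 2160*t^2 + 6480*t - 7776)

κ_5 = d^5K/dt^5 |_{t=0} = 1/324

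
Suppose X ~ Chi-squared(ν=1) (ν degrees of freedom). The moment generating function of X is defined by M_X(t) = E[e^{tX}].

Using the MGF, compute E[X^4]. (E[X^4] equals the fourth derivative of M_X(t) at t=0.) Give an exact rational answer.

M_X(t) = 1/√(1 - 2*t)
M^(4)(t) = 105/(16*t^4*√(1 - 2*t) - 32*t^3*√(1 - 2*t) + 24*t^2*√(1 - 2*t) - 8*t*√(1 - 2*t) + √(1 - 2*t))

E[X^4] = M^(4)(0) = 105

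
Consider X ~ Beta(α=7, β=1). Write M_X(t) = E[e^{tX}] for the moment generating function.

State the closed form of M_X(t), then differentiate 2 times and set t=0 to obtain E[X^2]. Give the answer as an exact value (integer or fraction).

M_X(t) = ₁F₁(7; 8; t)
M^(2)(t) = 7*₁F₁(9; 10; t)/9

E[X^2] = M^(2)(0) = 7/9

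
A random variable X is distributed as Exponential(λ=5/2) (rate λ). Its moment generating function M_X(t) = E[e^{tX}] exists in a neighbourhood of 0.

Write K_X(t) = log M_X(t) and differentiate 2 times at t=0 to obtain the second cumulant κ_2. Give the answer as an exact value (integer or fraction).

κ_2 = K′′(0) = 4/25

M_X(t) = 5/(2*(5/2 - t))
K_X(t) = log M_X(t) = -log(5/2 - t) - log(2) + log(5)
K′(t) = -2/(2*t - 5)
K′′(t) = 4/(4*t^2 - 20*t + 25)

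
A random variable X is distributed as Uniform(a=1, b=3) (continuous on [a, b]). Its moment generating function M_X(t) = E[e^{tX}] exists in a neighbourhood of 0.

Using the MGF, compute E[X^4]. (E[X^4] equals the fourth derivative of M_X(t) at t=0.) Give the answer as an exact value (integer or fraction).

E[X^4] = D^4[M](0) = 121/5

M_X(t) = (e^(3*t) - e^(t))/(2*t)
D^4[M](t) = (81*t^4*e^(3*t) - t^4*e^(t) - 108*t^3*e^(3*t) + 4*t^3*e^(t) + 108*t^2*e^(3*t) - 12*t^2*e^(t) - 72*t*e^(3*t) + 24*t*e^(t) + 24*e^(3*t) - 24*e^(t))/(2*t^5)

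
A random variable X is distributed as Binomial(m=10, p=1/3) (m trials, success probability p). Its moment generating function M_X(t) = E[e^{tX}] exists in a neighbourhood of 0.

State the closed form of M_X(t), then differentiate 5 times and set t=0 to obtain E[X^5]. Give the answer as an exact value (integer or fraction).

E[X^5] = D^5[M](0) = 4700/3

M_X(t) = (e^(t)/3 + 2/3)^10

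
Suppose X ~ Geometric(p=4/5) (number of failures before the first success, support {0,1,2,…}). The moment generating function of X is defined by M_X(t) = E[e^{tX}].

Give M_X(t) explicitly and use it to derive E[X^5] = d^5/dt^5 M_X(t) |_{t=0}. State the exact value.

M_X(t) = 4/(5*(1 - e^(t)/5))
dM/dt = 4*e^(t)/(e^(2*t) - 10*e^(t) + 25)
d^2M/dt^2 = (-4*e^(2*t) - 20*e^(t))/(e^(3*t) - 15*e^(2*t) + 75*e^(t) - 125)
d^3M/dt^3 = (4*e^(3*t) + 80*e^(2*t) + 100*e^(t))/(e^(4*t) - 20*e^(3*t) + 150*e^(2*t) - 500*e^(t) + 625)
d^4M/dt^4 = (-4*e^(4*t) - 220*e^(3*t) - 1100*e^(2*t) - 500*e^(t))/(e^(5*t) - 25*e^(4*t) + 250*e^(3*t) - 1250*e^(2*t) + 3125*e^(t) - 3125)
d^5M/dt^5 = (4*e^(5*t) + 520*e^(4*t) + 6600*e^(3*t) + 13000*e^(2*t) + 2500*e^(t))/(e^(6*t) - 30*e^(5*t) + 375*e^(4*t) - 2500*e^(3*t) + 9375*e^(2*t) - 18750*e^(t) + 15625)

E[X^5] = d^5M/dt^5 |_{t=0} = 707/128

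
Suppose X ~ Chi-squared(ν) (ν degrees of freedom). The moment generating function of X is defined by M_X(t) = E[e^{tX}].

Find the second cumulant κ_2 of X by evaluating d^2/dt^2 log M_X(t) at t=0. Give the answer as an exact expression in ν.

M_X(t) = (1 - 2*t)^(-ν/2)
K_X(t) = log M_X(t) = -ν*log(1 - 2*t)/2
K′(t) = -ν/(2*t - 1)
K′′(t) = 2*ν/(4*t^2 - 4*t + 1)

κ_2 = K′′(0) = 2*ν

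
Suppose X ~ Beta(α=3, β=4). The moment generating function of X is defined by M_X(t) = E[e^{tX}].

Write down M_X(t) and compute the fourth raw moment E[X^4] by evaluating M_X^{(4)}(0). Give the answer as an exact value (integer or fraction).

E[X^4] = D^4[M](0) = 1/14

M_X(t) = ₁F₁(3; 7; t)
D^4[M](t) = ₁F₁(7; 11; t)/14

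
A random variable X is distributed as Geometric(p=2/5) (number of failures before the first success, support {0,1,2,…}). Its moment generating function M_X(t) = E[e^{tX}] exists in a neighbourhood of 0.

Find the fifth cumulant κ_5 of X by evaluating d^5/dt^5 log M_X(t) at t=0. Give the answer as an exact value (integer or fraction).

κ_5 = K^(5)(0) = 690

M_X(t) = 2/(5*(1 - 3*e^(t)/5))
K_X(t) = log M_X(t) = -log(1 - 3*e^(t)/5) - log(5) + log(2)
K^(5)(t) = (-405*e^(4*t) - 7425*e^(3*t) - 12375*e^(2*t) - 1875*e^(t))/(243*e^(5*t) - 2025*e^(4*t) + 6750*e^(3*t) - 11250*e^(2*t) + 9375*e^(t) - 3125)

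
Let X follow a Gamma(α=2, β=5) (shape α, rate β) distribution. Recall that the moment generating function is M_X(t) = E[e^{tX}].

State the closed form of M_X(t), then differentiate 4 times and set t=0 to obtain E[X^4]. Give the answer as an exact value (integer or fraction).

M_X(t) = 25/(5 - t)^2
M′(t) = -50/(t^3 - 15*t^2 + 75*t - 125)
M′′(t) = 150/(t^4 - 20*t^3 + 150*t^2 - 500*t + 625)
M′′′(t) = -600/(t^5 - 25*t^4 + 250*t^3 - 1250*t^2 + 3125*t - 3125)
M′′′′(t) = 3000/(t^6 - 30*t^5 + 375*t^4 - 2500*t^3 + 9375*t^2 - 18750*t + 15625)

E[X^4] = M′′′′(0) = 24/125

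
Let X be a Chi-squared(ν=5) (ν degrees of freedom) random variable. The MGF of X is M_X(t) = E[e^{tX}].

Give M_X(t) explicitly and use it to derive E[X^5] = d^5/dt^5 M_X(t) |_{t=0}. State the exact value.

E[X^5] = M′′′′′(0) = 45045

M_X(t) = (1 - 2*t)^(-5/2)
M′(t) = -5/(8*t^3*√(1 - 2*t) - 12*t^2*√(1 - 2*t) + 6*t*√(1 - 2*t) - √(1 - 2*t))
M′′(t) = 35/(16*t^4*√(1 - 2*t) - 32*t^3*√(1 - 2*t) + 24*t^2*√(1 - 2*t) - 8*t*√(1 - 2*t) + √(1 - 2*t))
M′′′(t) = -315/(32*t^5*√(1 - 2*t) - 80*t^4*√(1 - 2*t) + 80*t^3*√(1 - 2*t) - 40*t^2*√(1 - 2*t) + 10*t*√(1 - 2*t) - √(1 - 2*t))
M′′′′(t) = 3465/(64*t^6*√(1 - 2*t) - 192*t^5*√(1 - 2*t) + 240*t^4*√(1 - 2*t) - 160*t^3*√(1 - 2*t) + 60*t^2*√(1 - 2*t) - 12*t*√(1 - 2*t) + √(1 - 2*t))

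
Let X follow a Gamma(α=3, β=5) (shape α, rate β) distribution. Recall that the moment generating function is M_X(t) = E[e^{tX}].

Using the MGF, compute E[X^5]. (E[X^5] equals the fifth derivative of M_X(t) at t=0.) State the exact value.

M_X(t) = 125/(5 - t)^3
M′(t) = 375/(t^4 - 20*t^3 + 150*t^2 - 500*t + 625)
M′′(t) = -1500/(t^5 - 25*t^4 + 250*t^3 - 1250*t^2 + 3125*t - 3125)
M′′′(t) = 7500/(t^6 - 30*t^5 + 375*t^4 - 2500*t^3 + 9375*t^2 - 18750*t + 15625)
M′′′′(t) = -45000/(t^7 - 35*t^6 + 525*t^5 - 4375*t^4 + 21875*t^3 - 65625*t^2 + 109375*t - 78125)
M′′′′′(t) = 315000/(t^8 - 40*t^7 + 700*t^6 - 7000*t^5 + 43750*t^4 - 175000*t^3 + 437500*t^2 - 625000*t + 390625)

E[X^5] = M′′′′′(0) = 504/625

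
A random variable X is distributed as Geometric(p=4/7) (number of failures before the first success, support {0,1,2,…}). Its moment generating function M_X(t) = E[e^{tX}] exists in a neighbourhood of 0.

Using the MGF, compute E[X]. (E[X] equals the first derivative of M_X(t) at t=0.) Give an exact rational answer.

E[X] = M^(1)(0) = 3/4

M_X(t) = 4/(7*(1 - 3*e^(t)/7))
M^(1)(t) = 12*e^(t)/(9*e^(2*t) - 42*e^(t) + 49)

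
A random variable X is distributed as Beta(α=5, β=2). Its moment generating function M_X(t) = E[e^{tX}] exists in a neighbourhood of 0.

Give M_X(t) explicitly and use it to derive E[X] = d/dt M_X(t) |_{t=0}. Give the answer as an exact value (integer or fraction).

M_X(t) = ₁F₁(5; 7; t)
D[M](t) = 5*₁F₁(6; 8; t)/7

E[X] = D[M](0) = 5/7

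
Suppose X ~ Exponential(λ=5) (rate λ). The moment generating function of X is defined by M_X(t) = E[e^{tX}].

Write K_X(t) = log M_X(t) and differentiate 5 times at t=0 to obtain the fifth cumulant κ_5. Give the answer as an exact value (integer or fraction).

M_X(t) = 5/(5 - t)
K_X(t) = log M_X(t) = -log(5 - t) + log(5)
K^(5)(t) = -24/(t^5 - 25*t^4 + 250*t^3 - 1250*t^2 + 3125*t - 3125)

κ_5 = K^(5)(0) = 24/3125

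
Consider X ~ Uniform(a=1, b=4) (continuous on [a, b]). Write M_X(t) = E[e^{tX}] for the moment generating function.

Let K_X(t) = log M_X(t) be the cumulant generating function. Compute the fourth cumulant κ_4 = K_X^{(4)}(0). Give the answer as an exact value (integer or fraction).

M_X(t) = (e^(4*t) - e^(t))/(3*t)
K_X(t) = log M_X(t) = -log(t) + log(e^(4*t) - e^(t)) - log(3)

κ_4 = D^4[K](0) = -27/40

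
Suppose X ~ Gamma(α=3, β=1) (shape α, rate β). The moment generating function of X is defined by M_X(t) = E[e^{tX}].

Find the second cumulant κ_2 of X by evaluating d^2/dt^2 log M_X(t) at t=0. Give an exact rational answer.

M_X(t) = (1 - t)^(-3)
K_X(t) = log M_X(t) = -3*log(1 - t)
K^(2)(t) = 3/(t^2 - 2*t + 1)

κ_2 = K^(2)(0) = 3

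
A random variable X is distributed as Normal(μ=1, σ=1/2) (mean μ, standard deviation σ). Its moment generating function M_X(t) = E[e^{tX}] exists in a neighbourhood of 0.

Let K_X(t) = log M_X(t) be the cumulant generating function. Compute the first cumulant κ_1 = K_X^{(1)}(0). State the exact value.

κ_1 = K′(0) = 1

M_X(t) = e^(t^2/8 + t)
K_X(t) = log M_X(t) = t^2/8 + t
K′(t) = t/4 + 1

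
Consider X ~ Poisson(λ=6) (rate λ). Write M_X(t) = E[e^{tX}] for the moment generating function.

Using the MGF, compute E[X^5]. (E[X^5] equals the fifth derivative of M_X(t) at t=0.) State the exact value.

M_X(t) = e^(6*e^(t) - 6)
D^5[M](t) = (7776*e^(5*t)*e^(6*e^(t)) + 12960*e^(4*t)*e^(6*e^(t)) + 5400*e^(3*t)*e^(6*e^(t)) + 540*e^(2*t)*e^(6*e^(t)) + 6*e^(t)*e^(6*e^(t)))*e^(-6)

E[X^5] = D^5[M](0) = 26682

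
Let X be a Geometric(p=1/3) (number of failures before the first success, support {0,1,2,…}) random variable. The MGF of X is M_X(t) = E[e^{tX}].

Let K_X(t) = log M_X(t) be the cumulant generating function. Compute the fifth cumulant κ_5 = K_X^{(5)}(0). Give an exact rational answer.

κ_5 = K^(5)(0) = 2190

M_X(t) = 1/(3*(1 - 2*e^(t)/3))
K_X(t) = log M_X(t) = -log(1 - 2*e^(t)/3) - log(3)
K^(5)(t) = (-48*e^(4*t) - 792*e^(3*t) - 1188*e^(2*t) - 162*e^(t))/(32*e^(5*t) - 240*e^(4*t) + 720*e^(3*t) - 1080*e^(2*t) + 810*e^(t) - 243)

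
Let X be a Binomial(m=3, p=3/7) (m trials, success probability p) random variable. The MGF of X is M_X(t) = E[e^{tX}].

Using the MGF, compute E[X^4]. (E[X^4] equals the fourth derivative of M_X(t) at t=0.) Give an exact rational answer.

E[X^4] = M′′′′(0) = 4059/343

M_X(t) = (3*e^(t)/7 + 4/7)^3
M′(t) = 81*e^(3*t)/343 + 216*e^(2*t)/343 + 144*e^(t)/343
M′′(t) = 243*e^(3*t)/343 + 432*e^(2*t)/343 + 144*e^(t)/343
M′′′(t) = 729*e^(3*t)/343 + 864*e^(2*t)/343 + 144*e^(t)/343
M′′′′(t) = 2187*e^(3*t)/343 + 1728*e^(2*t)/343 + 144*e^(t)/343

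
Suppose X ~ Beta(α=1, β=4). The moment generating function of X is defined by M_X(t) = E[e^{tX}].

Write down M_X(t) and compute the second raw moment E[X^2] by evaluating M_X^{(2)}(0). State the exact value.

E[X^2] = D^2[M](0) = 1/15

M_X(t) = ₁F₁(1; 5; t)
D^2[M](t) = ₁F₁(3; 7; t)/15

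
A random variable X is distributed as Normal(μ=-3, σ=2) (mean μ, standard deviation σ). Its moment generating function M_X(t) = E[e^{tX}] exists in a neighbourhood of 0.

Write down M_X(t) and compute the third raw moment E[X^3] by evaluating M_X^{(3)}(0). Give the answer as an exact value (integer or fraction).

E[X^3] = M′′′(0) = -63

M_X(t) = e^(2*t^2 - 3*t)
M′(t) = 4*t*e^(-3*t)*e^(2*t^2) - 3*e^(-3*t)*e^(2*t^2)
M′′(t) = (16*t^2*e^(2*t^2) - 24*t*e^(2*t^2) + 13*e^(2*t^2))*e^(-3*t)
M′′′(t) = (64*t^3*e^(2*t^2) - 144*t^2*e^(2*t^2) + 156*t*e^(2*t^2) - 63*e^(2*t^2))*e^(-3*t)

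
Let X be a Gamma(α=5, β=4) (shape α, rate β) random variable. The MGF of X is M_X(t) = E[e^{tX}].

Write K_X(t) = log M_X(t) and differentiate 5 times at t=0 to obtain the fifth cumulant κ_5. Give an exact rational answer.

M_X(t) = 1024/(4 - t)^5
K_X(t) = log M_X(t) = -5*log(4 - t) + 10*log(2)
D^5[K](t) = -120/(t^5 - 20*t^4 + 160*t^3 - 640*t^2 + 1280*t - 1024)

κ_5 = D^5[K](0) = 15/128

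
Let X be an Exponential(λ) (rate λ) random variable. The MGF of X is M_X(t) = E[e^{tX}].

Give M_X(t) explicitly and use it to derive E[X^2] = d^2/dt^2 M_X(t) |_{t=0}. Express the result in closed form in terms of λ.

M_X(t) = λ/(λ - t)
dM/dt = λ/(λ^2 - 2*λ*t + t^2)
d^2M/dt^2 = -2*λ/(-λ^3 + 3*λ^2*t - 3*λ*t^2 + t^3)

E[X^2] = d^2M/dt^2 |_{t=0} = 2/λ^2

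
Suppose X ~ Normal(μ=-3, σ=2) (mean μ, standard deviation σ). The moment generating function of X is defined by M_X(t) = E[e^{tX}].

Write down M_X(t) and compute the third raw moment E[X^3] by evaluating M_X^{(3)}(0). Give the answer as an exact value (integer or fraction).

M_X(t) = e^(2*t^2 - 3*t)
dM/dt = 4*t*e^(-3*t)*e^(2*t^2) - 3*e^(-3*t)*e^(2*t^2)
d^2M/dt^2 = (16*t^2*e^(2*t^2) - 24*t*e^(2*t^2) + 13*e^(2*t^2))*e^(-3*t)
d^3M/dt^3 = (64*t^3*e^(2*t^2) - 144*t^2*e^(2*t^2) + 156*t*e^(2*t^2) - 63*e^(2*t^2))*e^(-3*t)

E[X^3] = d^3M/dt^3 |_{t=0} = -63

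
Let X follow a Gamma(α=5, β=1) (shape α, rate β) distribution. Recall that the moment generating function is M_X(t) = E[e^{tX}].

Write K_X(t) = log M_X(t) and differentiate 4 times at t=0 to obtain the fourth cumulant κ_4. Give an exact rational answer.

κ_4 = K′′′′(0) = 30

M_X(t) = (1 - t)^(-5)
K_X(t) = log M_X(t) = -5*log(1 - t)
K′(t) = -5/(t - 1)
K′′(t) = 5/(t^2 - 2*t + 1)
K′′′(t) = -10/(t^3 - 3*t^2 + 3*t - 1)
K′′′′(t) = 30/(t^4 - 4*t^3 + 6*t^2 - 4*t + 1)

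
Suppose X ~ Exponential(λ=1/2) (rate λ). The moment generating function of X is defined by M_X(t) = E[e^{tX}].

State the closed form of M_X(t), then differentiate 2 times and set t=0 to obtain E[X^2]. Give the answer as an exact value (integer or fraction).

M_X(t) = 1/(2*(1/2 - t))
M^(2)(t) = -8/(8*t^3 - 12*t^2 + 6*t - 1)

E[X^2] = M^(2)(0) = 8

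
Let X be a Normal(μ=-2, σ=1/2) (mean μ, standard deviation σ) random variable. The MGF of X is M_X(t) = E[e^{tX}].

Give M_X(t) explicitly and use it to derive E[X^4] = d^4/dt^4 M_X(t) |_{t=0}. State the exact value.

E[X^4] = D^4[M](0) = 355/16

M_X(t) = e^(t^2/8 - 2*t)
D^4[M](t) = (t^4*e^(t^2/8) - 32*t^3*e^(t^2/8) + 408*t^2*e^(t^2/8) - 2432*t*e^(t^2/8) + 5680*e^(t^2/8))*e^(-2*t)/256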